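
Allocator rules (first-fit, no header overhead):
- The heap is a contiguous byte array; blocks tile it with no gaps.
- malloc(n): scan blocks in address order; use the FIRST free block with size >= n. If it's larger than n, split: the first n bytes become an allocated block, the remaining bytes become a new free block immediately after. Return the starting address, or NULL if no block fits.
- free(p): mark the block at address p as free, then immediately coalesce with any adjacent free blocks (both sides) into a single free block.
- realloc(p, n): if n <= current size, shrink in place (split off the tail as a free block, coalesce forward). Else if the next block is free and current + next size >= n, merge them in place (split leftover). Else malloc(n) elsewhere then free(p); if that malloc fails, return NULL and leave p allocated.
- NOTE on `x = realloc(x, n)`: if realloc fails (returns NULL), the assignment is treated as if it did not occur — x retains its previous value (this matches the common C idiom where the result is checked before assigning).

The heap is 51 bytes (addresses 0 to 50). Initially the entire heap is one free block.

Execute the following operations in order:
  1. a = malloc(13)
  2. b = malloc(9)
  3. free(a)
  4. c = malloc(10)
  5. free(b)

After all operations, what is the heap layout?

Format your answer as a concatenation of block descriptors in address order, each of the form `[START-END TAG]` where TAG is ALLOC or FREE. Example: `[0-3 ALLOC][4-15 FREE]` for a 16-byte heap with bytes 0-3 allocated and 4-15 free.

Op 1: a = malloc(13) -> a = 0; heap: [0-12 ALLOC][13-50 FREE]
Op 2: b = malloc(9) -> b = 13; heap: [0-12 ALLOC][13-21 ALLOC][22-50 FREE]
Op 3: free(a) -> (freed a); heap: [0-12 FREE][13-21 ALLOC][22-50 FREE]
Op 4: c = malloc(10) -> c = 0; heap: [0-9 ALLOC][10-12 FREE][13-21 ALLOC][22-50 FREE]
Op 5: free(b) -> (freed b); heap: [0-9 ALLOC][10-50 FREE]

Answer: [0-9 ALLOC][10-50 FREE]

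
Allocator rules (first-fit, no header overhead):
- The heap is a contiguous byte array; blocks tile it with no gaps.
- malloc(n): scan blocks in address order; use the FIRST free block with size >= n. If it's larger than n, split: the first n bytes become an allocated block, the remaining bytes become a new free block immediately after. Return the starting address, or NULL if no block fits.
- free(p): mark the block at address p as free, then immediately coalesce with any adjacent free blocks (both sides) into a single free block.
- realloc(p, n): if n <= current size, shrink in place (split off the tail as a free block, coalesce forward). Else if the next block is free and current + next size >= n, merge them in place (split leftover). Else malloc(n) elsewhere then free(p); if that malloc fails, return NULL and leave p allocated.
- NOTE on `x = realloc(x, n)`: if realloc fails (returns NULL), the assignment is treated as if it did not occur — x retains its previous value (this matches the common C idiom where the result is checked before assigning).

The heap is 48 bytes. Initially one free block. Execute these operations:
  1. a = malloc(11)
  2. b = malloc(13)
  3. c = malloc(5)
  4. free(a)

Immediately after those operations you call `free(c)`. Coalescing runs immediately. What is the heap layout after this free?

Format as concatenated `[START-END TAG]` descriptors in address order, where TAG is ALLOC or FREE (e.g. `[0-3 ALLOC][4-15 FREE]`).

Op 1: a = malloc(11) -> a = 0; heap: [0-10 ALLOC][11-47 FREE]
Op 2: b = malloc(13) -> b = 11; heap: [0-10 ALLOC][11-23 ALLOC][24-47 FREE]
Op 3: c = malloc(5) -> c = 24; heap: [0-10 ALLOC][11-23 ALLOC][24-28 ALLOC][29-47 FREE]
Op 4: free(a) -> (freed a); heap: [0-10 FREE][11-23 ALLOC][24-28 ALLOC][29-47 FREE]
free(c): c = 24 -> block [24-28 ALLOC]; mark free, coalesce with adjacent free neighbors -> [0-10 FREE][11-23 ALLOC][24-47 FREE]

Answer: [0-10 FREE][11-23 ALLOC][24-47 FREE]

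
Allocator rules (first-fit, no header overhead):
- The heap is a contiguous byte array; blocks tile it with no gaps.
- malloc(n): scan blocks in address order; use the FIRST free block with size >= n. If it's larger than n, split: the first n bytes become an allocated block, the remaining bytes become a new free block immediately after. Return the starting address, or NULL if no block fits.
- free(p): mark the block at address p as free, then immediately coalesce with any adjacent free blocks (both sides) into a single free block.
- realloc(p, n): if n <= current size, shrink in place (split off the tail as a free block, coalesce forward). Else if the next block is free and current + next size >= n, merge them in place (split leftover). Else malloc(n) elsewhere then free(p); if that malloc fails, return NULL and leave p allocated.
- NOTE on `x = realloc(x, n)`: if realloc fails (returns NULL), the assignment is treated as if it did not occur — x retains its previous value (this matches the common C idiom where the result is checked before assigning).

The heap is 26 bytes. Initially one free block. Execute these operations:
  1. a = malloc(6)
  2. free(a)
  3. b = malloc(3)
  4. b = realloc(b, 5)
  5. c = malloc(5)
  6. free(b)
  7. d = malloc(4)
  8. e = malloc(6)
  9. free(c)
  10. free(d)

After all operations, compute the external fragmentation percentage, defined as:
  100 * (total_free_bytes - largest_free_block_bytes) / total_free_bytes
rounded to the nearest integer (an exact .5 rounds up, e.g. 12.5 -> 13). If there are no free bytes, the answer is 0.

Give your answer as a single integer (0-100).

Answer: 50

Derivation:
Op 1: a = malloc(6) -> a = 0; heap: [0-5 ALLOC][6-25 FREE]
Op 2: free(a) -> (freed a); heap: [0-25 FREE]
Op 3: b = malloc(3) -> b = 0; heap: [0-2 ALLOC][3-25 FREE]
Op 4: b = realloc(b, 5) -> b = 0; heap: [0-4 ALLOC][5-25 FREE]
Op 5: c = malloc(5) -> c = 5; heap: [0-4 ALLOC][5-9 ALLOC][10-25 FREE]
Op 6: free(b) -> (freed b); heap: [0-4 FREE][5-9 ALLOC][10-25 FREE]
Op 7: d = malloc(4) -> d = 0; heap: [0-3 ALLOC][4-4 FREE][5-9 ALLOC][10-25 FREE]
Op 8: e = malloc(6) -> e = 10; heap: [0-3 ALLOC][4-4 FREE][5-9 ALLOC][10-15 ALLOC][16-25 FREE]
Op 9: free(c) -> (freed c); heap: [0-3 ALLOC][4-9 FREE][10-15 ALLOC][16-25 FREE]
Op 10: free(d) -> (freed d); heap: [0-9 FREE][10-15 ALLOC][16-25 FREE]
Free blocks: [10 10] total_free=20 largest=10 -> 100*(20-10)/20 = 1000/20 = 50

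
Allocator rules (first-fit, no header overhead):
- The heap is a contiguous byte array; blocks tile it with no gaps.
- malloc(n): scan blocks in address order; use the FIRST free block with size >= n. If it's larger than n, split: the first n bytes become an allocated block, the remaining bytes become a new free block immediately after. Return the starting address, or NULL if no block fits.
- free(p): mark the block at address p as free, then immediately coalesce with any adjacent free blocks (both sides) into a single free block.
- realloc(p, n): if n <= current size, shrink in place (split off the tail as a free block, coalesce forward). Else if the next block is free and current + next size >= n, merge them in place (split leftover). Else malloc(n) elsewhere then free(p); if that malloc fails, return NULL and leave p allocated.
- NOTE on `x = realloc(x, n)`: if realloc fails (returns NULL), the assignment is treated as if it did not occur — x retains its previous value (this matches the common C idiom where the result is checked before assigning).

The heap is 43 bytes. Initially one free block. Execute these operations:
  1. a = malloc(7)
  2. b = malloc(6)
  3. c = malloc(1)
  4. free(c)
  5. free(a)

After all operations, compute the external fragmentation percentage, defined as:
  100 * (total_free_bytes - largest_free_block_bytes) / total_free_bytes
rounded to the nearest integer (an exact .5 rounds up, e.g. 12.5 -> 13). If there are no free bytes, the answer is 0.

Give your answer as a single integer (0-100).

Answer: 19

Derivation:
Op 1: a = malloc(7) -> a = 0; heap: [0-6 ALLOC][7-42 FREE]
Op 2: b = malloc(6) -> b = 7; heap: [0-6 ALLOC][7-12 ALLOC][13-42 FREE]
Op 3: c = malloc(1) -> c = 13; heap: [0-6 ALLOC][7-12 ALLOC][13-13 ALLOC][14-42 FREE]
Op 4: free(c) -> (freed c); heap: [0-6 ALLOC][7-12 ALLOC][13-42 FREE]
Op 5: free(a) -> (freed a); heap: [0-6 FREE][7-12 ALLOC][13-42 FREE]
Free blocks: [7 30] total_free=37 largest=30 -> 100*(37-30)/37 = 700/37 ≈ 18.919 -> rounds to 19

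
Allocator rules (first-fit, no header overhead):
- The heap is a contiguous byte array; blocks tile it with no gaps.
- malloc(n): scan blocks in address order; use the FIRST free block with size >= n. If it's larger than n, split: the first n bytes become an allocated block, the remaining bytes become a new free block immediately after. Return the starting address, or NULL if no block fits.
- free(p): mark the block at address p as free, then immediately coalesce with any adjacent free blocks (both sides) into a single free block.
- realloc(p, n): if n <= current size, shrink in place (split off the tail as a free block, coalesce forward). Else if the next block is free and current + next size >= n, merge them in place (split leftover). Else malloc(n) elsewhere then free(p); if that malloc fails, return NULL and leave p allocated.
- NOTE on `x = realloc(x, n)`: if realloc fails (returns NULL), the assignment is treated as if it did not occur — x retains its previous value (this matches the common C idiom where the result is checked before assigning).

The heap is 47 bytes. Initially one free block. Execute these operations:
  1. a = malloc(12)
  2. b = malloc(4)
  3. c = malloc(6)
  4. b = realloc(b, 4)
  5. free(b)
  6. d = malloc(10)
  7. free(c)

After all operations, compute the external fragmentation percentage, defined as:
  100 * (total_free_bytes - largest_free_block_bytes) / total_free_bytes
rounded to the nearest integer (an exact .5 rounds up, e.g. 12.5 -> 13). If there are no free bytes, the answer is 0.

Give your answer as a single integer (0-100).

Answer: 40

Derivation:
Op 1: a = malloc(12) -> a = 0; heap: [0-11 ALLOC][12-46 FREE]
Op 2: b = malloc(4) -> b = 12; heap: [0-11 ALLOC][12-15 ALLOC][16-46 FREE]
Op 3: c = malloc(6) -> c = 16; heap: [0-11 ALLOC][12-15 ALLOC][16-21 ALLOC][22-46 FREE]
Op 4: b = realloc(b, 4) -> b = 12; heap: [0-11 ALLOC][12-15 ALLOC][16-21 ALLOC][22-46 FREE]
Op 5: free(b) -> (freed b); heap: [0-11 ALLOC][12-15 FREE][16-21 ALLOC][22-46 FREE]
Op 6: d = malloc(10) -> d = 22; heap: [0-11 ALLOC][12-15 FREE][16-21 ALLOC][22-31 ALLOC][32-46 FREE]
Op 7: free(c) -> (freed c); heap: [0-11 ALLOC][12-21 FREE][22-31 ALLOC][32-46 FREE]
Free blocks: [10 15] total_free=25 largest=15 -> 100*(25-15)/25 = 1000/25 = 40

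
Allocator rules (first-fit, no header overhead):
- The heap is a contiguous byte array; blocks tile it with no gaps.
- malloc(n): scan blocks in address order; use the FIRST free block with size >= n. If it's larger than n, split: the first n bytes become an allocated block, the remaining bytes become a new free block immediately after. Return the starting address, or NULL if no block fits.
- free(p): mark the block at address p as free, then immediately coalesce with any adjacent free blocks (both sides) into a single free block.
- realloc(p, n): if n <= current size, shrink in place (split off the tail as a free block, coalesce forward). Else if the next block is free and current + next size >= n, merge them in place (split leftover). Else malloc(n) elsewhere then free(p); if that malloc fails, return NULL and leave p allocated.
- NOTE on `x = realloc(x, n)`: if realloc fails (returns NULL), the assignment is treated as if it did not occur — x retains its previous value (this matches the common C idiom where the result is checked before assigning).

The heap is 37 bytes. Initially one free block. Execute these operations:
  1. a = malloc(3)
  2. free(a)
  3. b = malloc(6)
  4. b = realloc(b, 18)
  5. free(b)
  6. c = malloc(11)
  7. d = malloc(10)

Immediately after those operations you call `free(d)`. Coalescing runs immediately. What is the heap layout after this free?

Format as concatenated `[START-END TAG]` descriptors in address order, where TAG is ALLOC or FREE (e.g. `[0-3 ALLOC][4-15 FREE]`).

Op 1: a = malloc(3) -> a = 0; heap: [0-2 ALLOC][3-36 FREE]
Op 2: free(a) -> (freed a); heap: [0-36 FREE]
Op 3: b = malloc(6) -> b = 0; heap: [0-5 ALLOC][6-36 FREE]
Op 4: b = realloc(b, 18) -> b = 0; heap: [0-17 ALLOC][18-36 FREE]
Op 5: free(b) -> (freed b); heap: [0-36 FREE]
Op 6: c = malloc(11) -> c = 0; heap: [0-10 ALLOC][11-36 FREE]
Op 7: d = malloc(10) -> d = 11; heap: [0-10 ALLOC][11-20 ALLOC][21-36 FREE]
free(d): d = 11 -> block [11-20 ALLOC]; mark free, coalesce with adjacent free neighbors -> [0-10 ALLOC][11-36 FREE]

Answer: [0-10 ALLOC][11-36 FREE]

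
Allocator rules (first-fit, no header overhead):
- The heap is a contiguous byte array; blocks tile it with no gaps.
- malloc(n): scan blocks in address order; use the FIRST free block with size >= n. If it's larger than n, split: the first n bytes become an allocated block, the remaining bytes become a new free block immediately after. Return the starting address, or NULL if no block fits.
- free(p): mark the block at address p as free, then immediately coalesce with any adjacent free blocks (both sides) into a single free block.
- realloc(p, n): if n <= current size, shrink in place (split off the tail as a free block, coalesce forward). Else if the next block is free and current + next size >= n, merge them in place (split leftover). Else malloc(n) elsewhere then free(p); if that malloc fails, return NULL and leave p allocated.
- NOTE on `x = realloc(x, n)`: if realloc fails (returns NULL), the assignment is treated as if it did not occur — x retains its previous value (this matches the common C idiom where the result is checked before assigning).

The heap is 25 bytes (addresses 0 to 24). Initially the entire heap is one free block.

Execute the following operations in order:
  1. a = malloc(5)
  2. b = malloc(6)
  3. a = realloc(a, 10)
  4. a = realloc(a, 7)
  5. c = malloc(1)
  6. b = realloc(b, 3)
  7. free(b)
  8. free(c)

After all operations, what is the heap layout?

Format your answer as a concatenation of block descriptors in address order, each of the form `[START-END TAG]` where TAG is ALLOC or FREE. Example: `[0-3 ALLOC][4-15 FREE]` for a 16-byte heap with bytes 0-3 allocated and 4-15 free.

Answer: [0-10 FREE][11-17 ALLOC][18-24 FREE]

Derivation:
Op 1: a = malloc(5) -> a = 0; heap: [0-4 ALLOC][5-24 FREE]
Op 2: b = malloc(6) -> b = 5; heap: [0-4 ALLOC][5-10 ALLOC][11-24 FREE]
Op 3: a = realloc(a, 10) -> a = 11; heap: [0-4 FREE][5-10 ALLOC][11-20 ALLOC][21-24 FREE]
Op 4: a = realloc(a, 7) -> a = 11; heap: [0-4 FREE][5-10 ALLOC][11-17 ALLOC][18-24 FREE]
Op 5: c = malloc(1) -> c = 0; heap: [0-0 ALLOC][1-4 FREE][5-10 ALLOC][11-17 ALLOC][18-24 FREE]
Op 6: b = realloc(b, 3) -> b = 5; heap: [0-0 ALLOC][1-4 FREE][5-7 ALLOC][8-10 FREE][11-17 ALLOC][18-24 FREE]
Op 7: free(b) -> (freed b); heap: [0-0 ALLOC][1-10 FREE][11-17 ALLOC][18-24 FREE]
Op 8: free(c) -> (freed c); heap: [0-10 FREE][11-17 ALLOC][18-24 FREE]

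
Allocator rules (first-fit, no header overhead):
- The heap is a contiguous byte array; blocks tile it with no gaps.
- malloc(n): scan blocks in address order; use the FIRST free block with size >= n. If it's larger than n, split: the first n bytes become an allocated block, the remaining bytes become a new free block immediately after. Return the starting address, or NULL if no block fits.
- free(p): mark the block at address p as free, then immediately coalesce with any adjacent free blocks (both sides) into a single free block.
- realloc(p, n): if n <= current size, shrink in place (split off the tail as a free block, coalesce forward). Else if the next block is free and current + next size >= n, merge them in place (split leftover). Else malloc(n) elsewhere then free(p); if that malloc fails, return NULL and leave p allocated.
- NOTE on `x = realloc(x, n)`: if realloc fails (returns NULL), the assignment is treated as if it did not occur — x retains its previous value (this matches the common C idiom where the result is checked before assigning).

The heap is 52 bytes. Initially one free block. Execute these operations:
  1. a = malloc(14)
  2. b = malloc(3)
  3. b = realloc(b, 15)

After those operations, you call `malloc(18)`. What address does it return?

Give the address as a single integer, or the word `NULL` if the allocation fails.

Answer: 29

Derivation:
Op 1: a = malloc(14) -> a = 0; heap: [0-13 ALLOC][14-51 FREE]
Op 2: b = malloc(3) -> b = 14; heap: [0-13 ALLOC][14-16 ALLOC][17-51 FREE]
Op 3: b = realloc(b, 15) -> b = 14; heap: [0-13 ALLOC][14-28 ALLOC][29-51 FREE]
malloc(18): first-fit scan over [0-13 ALLOC][14-28 ALLOC][29-51 FREE] -> 29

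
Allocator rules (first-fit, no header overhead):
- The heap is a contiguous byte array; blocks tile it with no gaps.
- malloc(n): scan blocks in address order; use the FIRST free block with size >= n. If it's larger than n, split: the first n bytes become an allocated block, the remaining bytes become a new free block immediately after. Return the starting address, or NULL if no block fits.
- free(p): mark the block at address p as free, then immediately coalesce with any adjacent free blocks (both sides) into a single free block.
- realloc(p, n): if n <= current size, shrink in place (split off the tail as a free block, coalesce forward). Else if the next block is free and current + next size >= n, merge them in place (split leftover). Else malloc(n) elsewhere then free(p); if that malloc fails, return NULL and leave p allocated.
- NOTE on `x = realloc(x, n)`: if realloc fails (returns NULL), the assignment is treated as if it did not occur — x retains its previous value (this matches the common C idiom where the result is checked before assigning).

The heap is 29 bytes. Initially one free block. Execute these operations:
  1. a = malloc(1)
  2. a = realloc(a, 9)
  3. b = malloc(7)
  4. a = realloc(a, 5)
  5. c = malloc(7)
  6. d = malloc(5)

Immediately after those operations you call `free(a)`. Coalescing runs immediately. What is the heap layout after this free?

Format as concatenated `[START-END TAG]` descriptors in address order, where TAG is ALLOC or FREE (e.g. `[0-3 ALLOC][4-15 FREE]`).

Op 1: a = malloc(1) -> a = 0; heap: [0-0 ALLOC][1-28 FREE]
Op 2: a = realloc(a, 9) -> a = 0; heap: [0-8 ALLOC][9-28 FREE]
Op 3: b = malloc(7) -> b = 9; heap: [0-8 ALLOC][9-15 ALLOC][16-28 FREE]
Op 4: a = realloc(a, 5) -> a = 0; heap: [0-4 ALLOC][5-8 FREE][9-15 ALLOC][16-28 FREE]
Op 5: c = malloc(7) -> c = 16; heap: [0-4 ALLOC][5-8 FREE][9-15 ALLOC][16-22 ALLOC][23-28 FREE]
Op 6: d = malloc(5) -> d = 23; heap: [0-4 ALLOC][5-8 FREE][9-15 ALLOC][16-22 ALLOC][23-27 ALLOC][28-28 FREE]
free(a): a = 0 -> block [0-4 ALLOC]; mark free, coalesce with adjacent free neighbors -> [0-8 FREE][9-15 ALLOC][16-22 ALLOC][23-27 ALLOC][28-28 FREE]

Answer: [0-8 FREE][9-15 ALLOC][16-22 ALLOC][23-27 ALLOC][28-28 FREE]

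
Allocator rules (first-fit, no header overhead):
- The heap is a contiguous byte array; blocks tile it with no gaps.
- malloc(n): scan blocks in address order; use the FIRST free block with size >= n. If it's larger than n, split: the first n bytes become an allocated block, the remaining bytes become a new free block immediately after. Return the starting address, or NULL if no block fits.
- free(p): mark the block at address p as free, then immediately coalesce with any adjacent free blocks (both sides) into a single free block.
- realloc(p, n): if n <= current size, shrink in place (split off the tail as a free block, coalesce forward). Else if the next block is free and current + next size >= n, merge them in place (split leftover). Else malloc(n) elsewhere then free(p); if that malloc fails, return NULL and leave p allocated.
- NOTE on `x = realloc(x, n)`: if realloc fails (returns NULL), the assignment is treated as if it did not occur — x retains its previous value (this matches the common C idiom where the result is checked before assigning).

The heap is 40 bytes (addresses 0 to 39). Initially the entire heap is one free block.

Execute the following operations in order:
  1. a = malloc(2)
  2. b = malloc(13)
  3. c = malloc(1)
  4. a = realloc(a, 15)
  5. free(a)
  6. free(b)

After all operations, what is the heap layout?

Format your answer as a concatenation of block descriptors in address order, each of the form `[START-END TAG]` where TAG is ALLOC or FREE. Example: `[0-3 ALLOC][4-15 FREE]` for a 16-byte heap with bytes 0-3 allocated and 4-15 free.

Answer: [0-14 FREE][15-15 ALLOC][16-39 FREE]

Derivation:
Op 1: a = malloc(2) -> a = 0; heap: [0-1 ALLOC][2-39 FREE]
Op 2: b = malloc(13) -> b = 2; heap: [0-1 ALLOC][2-14 ALLOC][15-39 FREE]
Op 3: c = malloc(1) -> c = 15; heap: [0-1 ALLOC][2-14 ALLOC][15-15 ALLOC][16-39 FREE]
Op 4: a = realloc(a, 15) -> a = 16; heap: [0-1 FREE][2-14 ALLOC][15-15 ALLOC][16-30 ALLOC][31-39 FREE]
Op 5: free(a) -> (freed a); heap: [0-1 FREE][2-14 ALLOC][15-15 ALLOC][16-39 FREE]
Op 6: free(b) -> (freed b); heap: [0-14 FREE][15-15 ALLOC][16-39 FREE]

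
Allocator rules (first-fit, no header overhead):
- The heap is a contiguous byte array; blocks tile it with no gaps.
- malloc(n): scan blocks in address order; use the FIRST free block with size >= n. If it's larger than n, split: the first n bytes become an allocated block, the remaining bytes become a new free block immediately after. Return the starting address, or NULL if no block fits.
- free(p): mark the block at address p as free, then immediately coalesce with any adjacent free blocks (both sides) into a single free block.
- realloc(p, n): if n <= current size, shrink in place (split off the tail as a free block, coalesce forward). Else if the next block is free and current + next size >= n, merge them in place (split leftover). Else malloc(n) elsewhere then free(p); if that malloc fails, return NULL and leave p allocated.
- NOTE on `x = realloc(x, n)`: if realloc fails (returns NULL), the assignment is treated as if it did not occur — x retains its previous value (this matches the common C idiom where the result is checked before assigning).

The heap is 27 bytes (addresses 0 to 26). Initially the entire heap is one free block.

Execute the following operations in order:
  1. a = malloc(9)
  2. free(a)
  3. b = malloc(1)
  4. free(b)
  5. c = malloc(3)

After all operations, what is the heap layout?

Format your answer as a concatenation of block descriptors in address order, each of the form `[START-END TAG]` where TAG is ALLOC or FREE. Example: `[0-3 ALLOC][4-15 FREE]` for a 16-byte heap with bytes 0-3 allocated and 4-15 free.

Answer: [0-2 ALLOC][3-26 FREE]

Derivation:
Op 1: a = malloc(9) -> a = 0; heap: [0-8 ALLOC][9-26 FREE]
Op 2: free(a) -> (freed a); heap: [0-26 FREE]
Op 3: b = malloc(1) -> b = 0; heap: [0-0 ALLOC][1-26 FREE]
Op 4: free(b) -> (freed b); heap: [0-26 FREE]
Op 5: c = malloc(3) -> c = 0; heap: [0-2 ALLOC][3-26 FREE]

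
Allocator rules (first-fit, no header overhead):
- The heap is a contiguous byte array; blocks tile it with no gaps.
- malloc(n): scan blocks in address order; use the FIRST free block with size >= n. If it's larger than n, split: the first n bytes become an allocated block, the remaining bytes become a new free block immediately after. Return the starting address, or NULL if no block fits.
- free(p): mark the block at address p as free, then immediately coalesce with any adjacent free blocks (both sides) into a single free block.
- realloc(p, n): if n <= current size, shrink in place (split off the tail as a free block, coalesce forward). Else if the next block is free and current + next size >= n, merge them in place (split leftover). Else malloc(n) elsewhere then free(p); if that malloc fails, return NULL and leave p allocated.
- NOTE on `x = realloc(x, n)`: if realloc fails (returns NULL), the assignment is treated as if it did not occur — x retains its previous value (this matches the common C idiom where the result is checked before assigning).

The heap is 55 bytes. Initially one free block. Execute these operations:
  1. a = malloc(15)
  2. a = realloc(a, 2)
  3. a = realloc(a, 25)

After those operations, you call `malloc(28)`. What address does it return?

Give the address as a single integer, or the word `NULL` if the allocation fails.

Op 1: a = malloc(15) -> a = 0; heap: [0-14 ALLOC][15-54 FREE]
Op 2: a = realloc(a, 2) -> a = 0; heap: [0-1 ALLOC][2-54 FREE]
Op 3: a = realloc(a, 25) -> a = 0; heap: [0-24 ALLOC][25-54 FREE]
malloc(28): first-fit scan over [0-24 ALLOC][25-54 FREE] -> 25

Answer: 25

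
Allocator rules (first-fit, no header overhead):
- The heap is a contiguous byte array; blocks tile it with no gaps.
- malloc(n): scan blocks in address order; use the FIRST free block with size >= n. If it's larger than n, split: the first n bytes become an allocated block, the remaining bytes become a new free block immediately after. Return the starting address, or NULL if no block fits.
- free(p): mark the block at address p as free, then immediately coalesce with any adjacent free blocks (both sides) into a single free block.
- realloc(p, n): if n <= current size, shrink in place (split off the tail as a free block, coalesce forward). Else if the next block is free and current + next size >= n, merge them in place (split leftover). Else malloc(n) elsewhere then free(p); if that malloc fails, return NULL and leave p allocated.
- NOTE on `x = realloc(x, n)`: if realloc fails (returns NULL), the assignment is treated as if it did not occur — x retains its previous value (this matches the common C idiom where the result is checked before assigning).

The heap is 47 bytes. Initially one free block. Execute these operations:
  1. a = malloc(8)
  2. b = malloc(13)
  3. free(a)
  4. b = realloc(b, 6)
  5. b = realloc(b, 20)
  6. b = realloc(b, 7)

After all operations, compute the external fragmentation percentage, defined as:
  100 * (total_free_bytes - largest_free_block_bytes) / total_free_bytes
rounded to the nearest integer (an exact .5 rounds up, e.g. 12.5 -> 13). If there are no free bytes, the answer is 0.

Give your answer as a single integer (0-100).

Op 1: a = malloc(8) -> a = 0; heap: [0-7 ALLOC][8-46 FREE]
Op 2: b = malloc(13) -> b = 8; heap: [0-7 ALLOC][8-20 ALLOC][21-46 FREE]
Op 3: free(a) -> (freed a); heap: [0-7 FREE][8-20 ALLOC][21-46 FREE]
Op 4: b = realloc(b, 6) -> b = 8; heap: [0-7 FREE][8-13 ALLOC][14-46 FREE]
Op 5: b = realloc(b, 20) -> b = 8; heap: [0-7 FREE][8-27 ALLOC][28-46 FREE]
Op 6: b = realloc(b, 7) -> b = 8; heap: [0-7 FREE][8-14 ALLOC][15-46 FREE]
Free blocks: [8 32] total_free=40 largest=32 -> 100*(40-32)/40 = 800/40 = 20

Answer: 20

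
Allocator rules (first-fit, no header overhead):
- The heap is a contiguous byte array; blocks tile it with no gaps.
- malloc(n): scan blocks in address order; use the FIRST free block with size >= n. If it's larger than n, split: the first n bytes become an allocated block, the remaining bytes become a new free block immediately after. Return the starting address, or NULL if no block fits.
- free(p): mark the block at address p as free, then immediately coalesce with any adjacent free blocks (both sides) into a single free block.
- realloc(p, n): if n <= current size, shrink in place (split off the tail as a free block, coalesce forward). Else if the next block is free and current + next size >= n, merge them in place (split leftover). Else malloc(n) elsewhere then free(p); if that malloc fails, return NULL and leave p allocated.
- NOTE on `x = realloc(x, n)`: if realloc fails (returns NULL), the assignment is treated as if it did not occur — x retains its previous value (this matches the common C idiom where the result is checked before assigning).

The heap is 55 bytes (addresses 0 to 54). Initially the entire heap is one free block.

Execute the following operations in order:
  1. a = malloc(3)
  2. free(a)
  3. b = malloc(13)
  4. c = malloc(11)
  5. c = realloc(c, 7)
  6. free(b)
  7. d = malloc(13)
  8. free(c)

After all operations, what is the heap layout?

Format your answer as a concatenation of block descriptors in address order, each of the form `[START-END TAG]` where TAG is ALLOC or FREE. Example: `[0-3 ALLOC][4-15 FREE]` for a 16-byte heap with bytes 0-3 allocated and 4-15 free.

Op 1: a = malloc(3) -> a = 0; heap: [0-2 ALLOC][3-54 FREE]
Op 2: free(a) -> (freed a); heap: [0-54 FREE]
Op 3: b = malloc(13) -> b = 0; heap: [0-12 ALLOC][13-54 FREE]
Op 4: c = malloc(11) -> c = 13; heap: [0-12 ALLOC][13-23 ALLOC][24-54 FREE]
Op 5: c = realloc(c, 7) -> c = 13; heap: [0-12 ALLOC][13-19 ALLOC][20-54 FREE]
Op 6: free(b) -> (freed b); heap: [0-12 FREE][13-19 ALLOC][20-54 FREE]
Op 7: d = malloc(13) -> d = 0; heap: [0-12 ALLOC][13-19 ALLOC][20-54 FREE]
Op 8: free(c) -> (freed c); heap: [0-12 ALLOC][13-54 FREE]

Answer: [0-12 ALLOC][13-54 FREE]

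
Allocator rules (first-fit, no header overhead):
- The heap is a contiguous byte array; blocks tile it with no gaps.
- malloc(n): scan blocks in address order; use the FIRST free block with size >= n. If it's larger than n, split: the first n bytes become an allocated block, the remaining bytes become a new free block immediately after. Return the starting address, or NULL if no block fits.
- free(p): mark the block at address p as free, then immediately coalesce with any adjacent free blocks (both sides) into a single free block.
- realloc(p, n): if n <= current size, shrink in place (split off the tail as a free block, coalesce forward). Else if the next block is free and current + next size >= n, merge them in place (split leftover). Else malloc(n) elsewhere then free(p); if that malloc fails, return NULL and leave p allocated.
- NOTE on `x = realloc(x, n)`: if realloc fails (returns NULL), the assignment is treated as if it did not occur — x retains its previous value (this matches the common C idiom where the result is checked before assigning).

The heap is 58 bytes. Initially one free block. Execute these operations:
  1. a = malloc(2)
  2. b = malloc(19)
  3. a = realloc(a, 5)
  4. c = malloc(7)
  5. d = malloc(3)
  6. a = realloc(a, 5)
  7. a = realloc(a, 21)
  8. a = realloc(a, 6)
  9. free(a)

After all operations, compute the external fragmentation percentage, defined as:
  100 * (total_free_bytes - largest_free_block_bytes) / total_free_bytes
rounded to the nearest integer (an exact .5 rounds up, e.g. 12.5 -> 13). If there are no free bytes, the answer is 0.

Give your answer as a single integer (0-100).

Op 1: a = malloc(2) -> a = 0; heap: [0-1 ALLOC][2-57 FREE]
Op 2: b = malloc(19) -> b = 2; heap: [0-1 ALLOC][2-20 ALLOC][21-57 FREE]
Op 3: a = realloc(a, 5) -> a = 21; heap: [0-1 FREE][2-20 ALLOC][21-25 ALLOC][26-57 FREE]
Op 4: c = malloc(7) -> c = 26; heap: [0-1 FREE][2-20 ALLOC][21-25 ALLOC][26-32 ALLOC][33-57 FREE]
Op 5: d = malloc(3) -> d = 33; heap: [0-1 FREE][2-20 ALLOC][21-25 ALLOC][26-32 ALLOC][33-35 ALLOC][36-57 FREE]
Op 6: a = realloc(a, 5) -> a = 21; heap: [0-1 FREE][2-20 ALLOC][21-25 ALLOC][26-32 ALLOC][33-35 ALLOC][36-57 FREE]
Op 7: a = realloc(a, 21) -> a = 36; heap: [0-1 FREE][2-20 ALLOC][21-25 FREE][26-32 ALLOC][33-35 ALLOC][36-56 ALLOC][57-57 FREE]
Op 8: a = realloc(a, 6) -> a = 36; heap: [0-1 FREE][2-20 ALLOC][21-25 FREE][26-32 ALLOC][33-35 ALLOC][36-41 ALLOC][42-57 FREE]
Op 9: free(a) -> (freed a); heap: [0-1 FREE][2-20 ALLOC][21-25 FREE][26-32 ALLOC][33-35 ALLOC][36-57 FREE]
Free blocks: [2 5 22] total_free=29 largest=22 -> 100*(29-22)/29 = 700/29 ≈ 24.138 -> rounds to 24

Answer: 24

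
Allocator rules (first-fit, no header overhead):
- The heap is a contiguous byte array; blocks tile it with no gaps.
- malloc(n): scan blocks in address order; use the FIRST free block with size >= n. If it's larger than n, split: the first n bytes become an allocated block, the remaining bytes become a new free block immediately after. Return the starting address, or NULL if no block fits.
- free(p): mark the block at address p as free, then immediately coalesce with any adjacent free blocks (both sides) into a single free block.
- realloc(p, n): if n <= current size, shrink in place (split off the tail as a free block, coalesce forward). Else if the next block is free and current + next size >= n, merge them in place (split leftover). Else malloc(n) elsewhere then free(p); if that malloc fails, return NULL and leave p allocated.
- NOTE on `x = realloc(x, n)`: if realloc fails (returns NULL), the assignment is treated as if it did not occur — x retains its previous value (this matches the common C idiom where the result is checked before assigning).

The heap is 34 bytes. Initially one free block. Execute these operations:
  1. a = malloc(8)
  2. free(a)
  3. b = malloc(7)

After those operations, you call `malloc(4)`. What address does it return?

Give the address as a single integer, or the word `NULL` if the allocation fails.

Op 1: a = malloc(8) -> a = 0; heap: [0-7 ALLOC][8-33 FREE]
Op 2: free(a) -> (freed a); heap: [0-33 FREE]
Op 3: b = malloc(7) -> b = 0; heap: [0-6 ALLOC][7-33 FREE]
malloc(4): first-fit scan over [0-6 ALLOC][7-33 FREE] -> 7

Answer: 7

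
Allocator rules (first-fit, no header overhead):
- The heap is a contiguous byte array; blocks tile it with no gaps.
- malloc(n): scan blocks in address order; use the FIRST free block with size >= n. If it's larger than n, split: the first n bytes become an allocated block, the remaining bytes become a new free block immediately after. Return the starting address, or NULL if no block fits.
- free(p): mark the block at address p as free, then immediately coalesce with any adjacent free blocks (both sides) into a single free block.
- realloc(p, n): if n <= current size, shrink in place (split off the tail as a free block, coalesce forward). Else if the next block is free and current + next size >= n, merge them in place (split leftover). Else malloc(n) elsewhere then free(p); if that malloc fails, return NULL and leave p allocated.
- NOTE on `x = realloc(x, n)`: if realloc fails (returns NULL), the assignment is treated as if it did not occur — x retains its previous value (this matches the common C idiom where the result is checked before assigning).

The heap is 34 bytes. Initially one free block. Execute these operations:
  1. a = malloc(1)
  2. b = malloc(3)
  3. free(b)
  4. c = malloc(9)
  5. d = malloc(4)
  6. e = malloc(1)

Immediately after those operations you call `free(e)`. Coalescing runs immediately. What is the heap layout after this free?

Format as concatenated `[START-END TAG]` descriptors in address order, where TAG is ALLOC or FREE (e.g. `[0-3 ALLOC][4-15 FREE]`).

Answer: [0-0 ALLOC][1-9 ALLOC][10-13 ALLOC][14-33 FREE]

Derivation:
Op 1: a = malloc(1) -> a = 0; heap: [0-0 ALLOC][1-33 FREE]
Op 2: b = malloc(3) -> b = 1; heap: [0-0 ALLOC][1-3 ALLOC][4-33 FREE]
Op 3: free(b) -> (freed b); heap: [0-0 ALLOC][1-33 FREE]
Op 4: c = malloc(9) -> c = 1; heap: [0-0 ALLOC][1-9 ALLOC][10-33 FREE]
Op 5: d = malloc(4) -> d = 10; heap: [0-0 ALLOC][1-9 ALLOC][10-13 ALLOC][14-33 FREE]
Op 6: e = malloc(1) -> e = 14; heap: [0-0 ALLOC][1-9 ALLOC][10-13 ALLOC][14-14 ALLOC][15-33 FREE]
free(e): e = 14 -> block [14-14 ALLOC]; mark free, coalesce with adjacent free neighbors -> [0-0 ALLOC][1-9 ALLOC][10-13 ALLOC][14-33 FREE]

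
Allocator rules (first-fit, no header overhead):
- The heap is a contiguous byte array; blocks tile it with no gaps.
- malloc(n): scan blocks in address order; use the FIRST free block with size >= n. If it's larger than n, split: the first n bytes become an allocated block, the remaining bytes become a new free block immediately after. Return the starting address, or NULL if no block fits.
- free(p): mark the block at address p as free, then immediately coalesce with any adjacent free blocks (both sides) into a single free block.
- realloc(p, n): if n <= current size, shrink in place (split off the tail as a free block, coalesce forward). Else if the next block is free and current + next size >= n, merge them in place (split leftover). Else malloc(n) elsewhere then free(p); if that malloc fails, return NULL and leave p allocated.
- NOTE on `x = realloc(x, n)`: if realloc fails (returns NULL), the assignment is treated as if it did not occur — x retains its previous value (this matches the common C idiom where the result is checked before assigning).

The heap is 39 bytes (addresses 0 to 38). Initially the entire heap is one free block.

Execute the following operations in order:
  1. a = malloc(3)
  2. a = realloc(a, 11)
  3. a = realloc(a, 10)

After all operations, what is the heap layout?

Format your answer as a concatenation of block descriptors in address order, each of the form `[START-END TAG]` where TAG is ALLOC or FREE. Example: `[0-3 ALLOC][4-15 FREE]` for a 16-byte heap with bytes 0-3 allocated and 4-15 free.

Answer: [0-9 ALLOC][10-38 FREE]

Derivation:
Op 1: a = malloc(3) -> a = 0; heap: [0-2 ALLOC][3-38 FREE]
Op 2: a = realloc(a, 11) -> a = 0; heap: [0-10 ALLOC][11-38 FREE]
Op 3: a = realloc(a, 10) -> a = 0; heap: [0-9 ALLOC][10-38 FREE]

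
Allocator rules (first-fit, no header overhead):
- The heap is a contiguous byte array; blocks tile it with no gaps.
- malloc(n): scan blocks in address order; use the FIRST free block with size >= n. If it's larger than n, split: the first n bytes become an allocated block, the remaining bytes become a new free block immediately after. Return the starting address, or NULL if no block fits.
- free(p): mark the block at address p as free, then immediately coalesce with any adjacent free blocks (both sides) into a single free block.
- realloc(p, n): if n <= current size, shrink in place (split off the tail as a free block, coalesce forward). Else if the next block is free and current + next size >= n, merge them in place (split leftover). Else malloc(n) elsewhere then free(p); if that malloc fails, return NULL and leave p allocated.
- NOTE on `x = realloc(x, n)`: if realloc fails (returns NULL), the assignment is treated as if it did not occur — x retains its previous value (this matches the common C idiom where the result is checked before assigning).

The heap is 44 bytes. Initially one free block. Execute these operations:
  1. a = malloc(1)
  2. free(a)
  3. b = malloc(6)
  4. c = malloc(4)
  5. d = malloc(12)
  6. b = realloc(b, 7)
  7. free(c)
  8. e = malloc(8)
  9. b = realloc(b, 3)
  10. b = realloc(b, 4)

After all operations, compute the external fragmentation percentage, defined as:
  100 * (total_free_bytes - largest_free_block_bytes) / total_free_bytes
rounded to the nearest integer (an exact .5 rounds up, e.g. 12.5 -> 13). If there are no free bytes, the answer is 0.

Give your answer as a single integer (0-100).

Op 1: a = malloc(1) -> a = 0; heap: [0-0 ALLOC][1-43 FREE]
Op 2: free(a) -> (freed a); heap: [0-43 FREE]
Op 3: b = malloc(6) -> b = 0; heap: [0-5 ALLOC][6-43 FREE]
Op 4: c = malloc(4) -> c = 6; heap: [0-5 ALLOC][6-9 ALLOC][10-43 FREE]
Op 5: d = malloc(12) -> d = 10; heap: [0-5 ALLOC][6-9 ALLOC][10-21 ALLOC][22-43 FREE]
Op 6: b = realloc(b, 7) -> b = 22; heap: [0-5 FREE][6-9 ALLOC][10-21 ALLOC][22-28 ALLOC][29-43 FREE]
Op 7: free(c) -> (freed c); heap: [0-9 FREE][10-21 ALLOC][22-28 ALLOC][29-43 FREE]
Op 8: e = malloc(8) -> e = 0; heap: [0-7 ALLOC][8-9 FREE][10-21 ALLOC][22-28 ALLOC][29-43 FREE]
Op 9: b = realloc(b, 3) -> b = 22; heap: [0-7 ALLOC][8-9 FREE][10-21 ALLOC][22-24 ALLOC][25-43 FREE]
Op 10: b = realloc(b, 4) -> b = 22; heap: [0-7 ALLOC][8-9 FREE][10-21 ALLOC][22-25 ALLOC][26-43 FREE]
Free blocks: [2 18] total_free=20 largest=18 -> 100*(20-18)/20 = 200/20 = 10

Answer: 10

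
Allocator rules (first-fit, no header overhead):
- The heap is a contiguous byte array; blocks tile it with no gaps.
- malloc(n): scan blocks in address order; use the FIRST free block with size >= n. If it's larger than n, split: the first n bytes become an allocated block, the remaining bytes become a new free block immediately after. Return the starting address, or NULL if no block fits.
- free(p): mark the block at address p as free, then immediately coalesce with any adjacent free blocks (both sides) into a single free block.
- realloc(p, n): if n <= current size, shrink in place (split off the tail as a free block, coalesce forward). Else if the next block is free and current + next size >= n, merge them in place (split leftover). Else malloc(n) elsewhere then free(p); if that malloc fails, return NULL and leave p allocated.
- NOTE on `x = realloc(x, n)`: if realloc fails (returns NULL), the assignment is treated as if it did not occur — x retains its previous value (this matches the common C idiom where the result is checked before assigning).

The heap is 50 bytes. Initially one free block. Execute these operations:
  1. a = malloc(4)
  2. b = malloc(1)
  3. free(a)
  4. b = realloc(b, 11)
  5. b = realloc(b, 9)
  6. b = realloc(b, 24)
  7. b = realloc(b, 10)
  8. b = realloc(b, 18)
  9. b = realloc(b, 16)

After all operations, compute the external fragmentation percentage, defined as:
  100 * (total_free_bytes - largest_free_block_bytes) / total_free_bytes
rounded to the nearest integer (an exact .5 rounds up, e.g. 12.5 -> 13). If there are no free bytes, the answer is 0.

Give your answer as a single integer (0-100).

Answer: 12

Derivation:
Op 1: a = malloc(4) -> a = 0; heap: [0-3 ALLOC][4-49 FREE]
Op 2: b = malloc(1) -> b = 4; heap: [0-3 ALLOC][4-4 ALLOC][5-49 FREE]
Op 3: free(a) -> (freed a); heap: [0-3 FREE][4-4 ALLOC][5-49 FREE]
Op 4: b = realloc(b, 11) -> b = 4; heap: [0-3 FREE][4-14 ALLOC][15-49 FREE]
Op 5: b = realloc(b, 9) -> b = 4; heap: [0-3 FREE][4-12 ALLOC][13-49 FREE]
Op 6: b = realloc(b, 24) -> b = 4; heap: [0-3 FREE][4-27 ALLOC][28-49 FREE]
Op 7: b = realloc(b, 10) -> b = 4; heap: [0-3 FREE][4-13 ALLOC][14-49 FREE]
Op 8: b = realloc(b, 18) -> b = 4; heap: [0-3 FREE][4-21 ALLOC][22-49 FREE]
Op 9: b = realloc(b, 16) -> b = 4; heap: [0-3 FREE][4-19 ALLOC][20-49 FREE]
Free blocks: [4 30] total_free=34 largest=30 -> 100*(34-30)/34 = 400/34 ≈ 11.765 -> rounds to 12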